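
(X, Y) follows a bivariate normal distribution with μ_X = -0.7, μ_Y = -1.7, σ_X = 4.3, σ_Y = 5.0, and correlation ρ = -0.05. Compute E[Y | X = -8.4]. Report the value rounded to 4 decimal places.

E[Y | X=x] = μ_Y + ρ(σ_Y/σ_X)(x − μ_X) for jointly normal variables.
E[Y | X=-8.4] = -1.7 + (-0.05)·(5.0/4.3)·(-8.4 − (-0.7)) = -1.7 + (-0.05814)·(-7.7) = -1.2523.

-1.2523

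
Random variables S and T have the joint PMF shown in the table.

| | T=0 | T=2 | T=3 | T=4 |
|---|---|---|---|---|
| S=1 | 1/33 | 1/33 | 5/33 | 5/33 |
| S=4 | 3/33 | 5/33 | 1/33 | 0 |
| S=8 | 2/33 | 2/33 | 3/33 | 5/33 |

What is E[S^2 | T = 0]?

P(T = 0) = 2/11.
Σ S^2·P over the event = 1·(1/33) + 16·(3/33) + 64·(2/33) = 59/11.
E[S^2 | T = 0] = (59/11) / (2/11) = 59/2.

59/2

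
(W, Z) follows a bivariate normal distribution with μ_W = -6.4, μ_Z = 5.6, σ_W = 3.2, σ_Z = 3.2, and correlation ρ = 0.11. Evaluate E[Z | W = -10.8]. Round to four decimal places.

E[Z | W=x] = μ_Z + ρ(σ_Z/σ_W)(x − μ_W) for jointly normal variables.
E[Z | W=-10.8] = 5.6 + (0.11)·(3.2/3.2)·(-10.8 − (-6.4)) = 5.6 + (0.11)·(-4.4) = 5.1160.

5.1160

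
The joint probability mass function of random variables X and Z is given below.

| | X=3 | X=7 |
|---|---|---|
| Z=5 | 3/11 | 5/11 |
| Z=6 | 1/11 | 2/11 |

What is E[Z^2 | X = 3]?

111/4

P(X = 3) = 4/11.
Σ Z^2·P over the event = 25·(3/11) + 36·(1/11) = 111/11.
E[Z^2 | X = 3] = (111/11) / (4/11) = 111/4.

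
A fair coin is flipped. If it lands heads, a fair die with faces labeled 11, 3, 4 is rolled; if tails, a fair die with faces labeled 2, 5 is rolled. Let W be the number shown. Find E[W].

E[W | heads] = (11+3+4)/3 = 6.
E[W | tails] = (2+5)/2 = 7/2.
E[W] = (1/2)·(6) + (1/2)·(7/2) = 19/4.

19/4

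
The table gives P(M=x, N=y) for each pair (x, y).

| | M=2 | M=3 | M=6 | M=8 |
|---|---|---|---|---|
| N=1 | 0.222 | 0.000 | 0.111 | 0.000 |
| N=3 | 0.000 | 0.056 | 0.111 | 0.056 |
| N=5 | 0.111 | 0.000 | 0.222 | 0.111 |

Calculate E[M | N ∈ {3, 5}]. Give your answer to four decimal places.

5.5832

P(N ∈ {3, 5}) = 0.667.
Σ M·P over the event = 2·(0.111) + 3·(0.056) + 6·(0.111) + 6·(0.222) + 8·(0.056) + 8·(0.111) = 3.724.
E[M | N ∈ {3, 5}] = (3.724) / (0.667) = 5.5832.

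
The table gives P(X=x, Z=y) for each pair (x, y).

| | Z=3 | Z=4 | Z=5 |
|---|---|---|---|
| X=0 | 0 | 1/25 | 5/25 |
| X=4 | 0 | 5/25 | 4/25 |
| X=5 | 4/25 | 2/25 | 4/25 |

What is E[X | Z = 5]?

P(Z = 5) = 13/25.
Σ X·P over the event = 0·(5/25) + 4·(4/25) + 5·(4/25) = 36/25.
E[X | Z = 5] = (36/25) / (13/25) = 36/13.

36/13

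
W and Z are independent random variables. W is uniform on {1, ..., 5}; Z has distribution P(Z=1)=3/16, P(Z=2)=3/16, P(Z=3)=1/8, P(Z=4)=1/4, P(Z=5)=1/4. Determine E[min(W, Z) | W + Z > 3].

P(W + Z > 3) = 71/80.
Summing min(W,Z)·P(x,y) over outcomes with W + Z > 3 gives 173/80.
E[min(W, Z) | W + Z > 3] = (173/80) / (71/80) = 173/71.

173/71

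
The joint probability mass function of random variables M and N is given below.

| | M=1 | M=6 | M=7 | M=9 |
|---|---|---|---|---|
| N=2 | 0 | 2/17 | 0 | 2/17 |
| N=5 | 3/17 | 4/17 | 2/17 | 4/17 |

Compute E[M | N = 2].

15/2

P(N = 2) = 4/17.
Σ M·P over the event = 6·(2/17) + 9·(2/17) = 30/17.
E[M | N = 2] = (30/17) / (4/17) = 15/2.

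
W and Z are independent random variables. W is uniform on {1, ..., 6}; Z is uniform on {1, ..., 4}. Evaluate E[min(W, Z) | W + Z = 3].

Outcomes with W + Z = 3: (1,2), (2,1), each with probability 1/24.
E[min(W, Z) | W + Z = 3] = (1 + 1) / 2 = 1.

1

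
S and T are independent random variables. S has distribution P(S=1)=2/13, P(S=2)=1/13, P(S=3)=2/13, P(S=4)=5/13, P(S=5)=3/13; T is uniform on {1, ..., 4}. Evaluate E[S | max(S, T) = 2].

P(max(S, T) = 2) = 1/13.
Summing S·P(x,y) over outcomes with max(S, T) = 2 gives 3/26.
E[S | max(S, T) = 2] = (3/26) / (1/13) = 3/2.

3/2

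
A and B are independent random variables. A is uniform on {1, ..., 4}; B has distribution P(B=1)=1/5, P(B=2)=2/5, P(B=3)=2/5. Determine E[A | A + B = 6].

P(A + B = 6) = 1/5.
Summing A·P(x,y) over outcomes with A + B = 6 gives 7/10.
E[A | A + B = 6] = (7/10) / (1/5) = 7/2.

7/2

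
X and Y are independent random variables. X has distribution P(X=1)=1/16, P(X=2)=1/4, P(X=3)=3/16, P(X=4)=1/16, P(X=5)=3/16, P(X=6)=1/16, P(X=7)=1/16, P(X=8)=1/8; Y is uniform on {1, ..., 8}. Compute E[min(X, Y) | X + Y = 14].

25/4

P(X + Y = 14) = 1/32.
Summing min(X,Y)·P(x,y) over outcomes with X + Y = 14 gives 25/128.
E[min(X, Y) | X + Y = 14] = (25/128) / (1/32) = 25/4.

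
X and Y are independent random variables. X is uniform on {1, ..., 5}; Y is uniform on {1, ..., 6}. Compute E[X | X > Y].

Outcomes with X > Y: (2,1), (3,1), (3,2), (4,1), (4,2), (4,3), (5,1), (5,2), (5,3), (5,4), each with probability 1/30.
E[X | X > Y] = (2 + 3 + 3 + 4 + 4 + 4 + 5 + 5 + 5 + 5) / 10 = 4.

4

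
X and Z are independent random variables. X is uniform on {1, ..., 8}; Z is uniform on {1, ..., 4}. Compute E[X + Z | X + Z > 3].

P(X + Z > 3) = 29/32.
Summing (X+Z)·P(x,y) over outcomes with X + Z > 3 gives 27/4.
E[X + Z | X + Z > 3] = (27/4) / (29/32) = 216/29.

216/29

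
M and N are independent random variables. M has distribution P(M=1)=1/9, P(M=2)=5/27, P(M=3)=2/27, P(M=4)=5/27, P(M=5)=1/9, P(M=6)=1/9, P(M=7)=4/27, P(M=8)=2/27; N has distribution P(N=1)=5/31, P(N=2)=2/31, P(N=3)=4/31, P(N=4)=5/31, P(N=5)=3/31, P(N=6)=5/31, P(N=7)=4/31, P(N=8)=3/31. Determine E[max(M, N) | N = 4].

137/27

P(N = 4) = 5/31.
Summing max(M,N)·P(x,y) over outcomes with N = 4 gives 685/837.
E[max(M, N) | N = 4] = (685/837) / (5/31) = 137/27.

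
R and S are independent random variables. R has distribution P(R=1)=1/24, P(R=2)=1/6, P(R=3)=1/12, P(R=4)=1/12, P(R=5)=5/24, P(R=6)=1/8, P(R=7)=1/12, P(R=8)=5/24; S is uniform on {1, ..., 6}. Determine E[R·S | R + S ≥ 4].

P(R + S ≥ 4) = 23/24.
Summing RS·P(x,y) over outcomes with R + S ≥ 4 gives 2509/144.
E[R·S | R + S ≥ 4] = (2509/144) / (23/24) = 2509/138.

2509/138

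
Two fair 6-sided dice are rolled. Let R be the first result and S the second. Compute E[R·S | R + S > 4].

71/5

P(R + S > 4) = 5/6.
Summing RS·P(x,y) over outcomes with R + S > 4 gives 71/6.
E[R·S | R + S > 4] = (71/6) / (5/6) = 71/5.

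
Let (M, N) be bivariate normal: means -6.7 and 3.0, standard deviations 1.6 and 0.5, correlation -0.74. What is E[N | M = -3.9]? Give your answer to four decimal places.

2.3525

E[N | M=x] = μ_N + ρ(σ_N/σ_M)(x − μ_M) for jointly normal variables.
E[N | M=-3.9] = 3.0 + (-0.74)·(0.5/1.6)·(-3.9 − (-6.7)) = 3.0 + (-0.23125)·(2.8) = 2.3525.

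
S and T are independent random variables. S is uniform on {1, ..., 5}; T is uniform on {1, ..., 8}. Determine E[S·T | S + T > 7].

21

P(S + T > 7) = 1/2.
Summing ST·P(x,y) over outcomes with S + T > 7 gives 21/2.
E[S·T | S + T > 7] = (21/2) / (1/2) = 21.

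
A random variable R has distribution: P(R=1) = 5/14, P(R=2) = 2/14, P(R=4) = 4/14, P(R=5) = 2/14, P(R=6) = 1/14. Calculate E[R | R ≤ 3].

P(R ≤ 3) = 1/2.
Σ over the event: 1·5/14 + 2·1/7 = 9/14.
E[R | R ≤ 3] = (9/14) / (1/2) = 9/7.

9/7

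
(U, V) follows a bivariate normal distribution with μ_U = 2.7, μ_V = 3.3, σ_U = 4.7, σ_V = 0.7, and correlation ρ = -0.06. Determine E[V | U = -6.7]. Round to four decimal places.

3.3840

The regression of V on U has slope ρ·σ_V/σ_U and passes through (μ_U, μ_V).
E[V | U=-6.7] = 3.3 + (-0.06)·(0.7/4.7)·(-6.7 − (2.7)) = 3.3 + (-0.0089362)·(-9.4) = 3.3840.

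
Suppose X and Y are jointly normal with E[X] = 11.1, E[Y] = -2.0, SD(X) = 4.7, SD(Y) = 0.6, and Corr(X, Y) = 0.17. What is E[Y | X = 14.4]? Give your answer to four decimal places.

The regression of Y on X has slope ρ·σ_Y/σ_X and passes through (μ_X, μ_Y).
E[Y | X=14.4] = -2.0 + (0.17)·(0.6/4.7)·(14.4 − (11.1)) = -2.0 + (0.021702)·(3.3) = -1.9284.

-1.9284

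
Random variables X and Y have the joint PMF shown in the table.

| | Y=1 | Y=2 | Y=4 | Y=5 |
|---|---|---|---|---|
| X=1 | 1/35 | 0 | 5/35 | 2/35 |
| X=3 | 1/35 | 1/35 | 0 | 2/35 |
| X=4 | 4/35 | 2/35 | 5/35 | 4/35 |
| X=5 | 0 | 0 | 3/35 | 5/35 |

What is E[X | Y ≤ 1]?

P(Y ≤ 1) = 6/35.
Σ X·P over the event = 1·(1/35) + 3·(1/35) + 4·(4/35) = 4/7.
E[X | Y ≤ 1] = (4/7) / (6/35) = 10/3.

10/3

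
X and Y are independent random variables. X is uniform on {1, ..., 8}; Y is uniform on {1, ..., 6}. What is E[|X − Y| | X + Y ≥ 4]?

P(X + Y ≥ 4) = 15/16.
Summing |X−Y|·P(x,y) over outcomes with X + Y ≥ 4 gives 29/12.
E[|X − Y| | X + Y ≥ 4] = (29/12) / (15/16) = 116/45.

116/45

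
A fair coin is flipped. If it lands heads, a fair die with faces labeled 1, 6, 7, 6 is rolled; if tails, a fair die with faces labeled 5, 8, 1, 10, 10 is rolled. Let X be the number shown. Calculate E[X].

59/10

E[X | heads] = (1+6+7+6)/4 = 5.
E[X | tails] = (5+8+1+10+10)/5 = 34/5.
E[X] = (1/2)·(5) + (1/2)·(34/5) = 59/10.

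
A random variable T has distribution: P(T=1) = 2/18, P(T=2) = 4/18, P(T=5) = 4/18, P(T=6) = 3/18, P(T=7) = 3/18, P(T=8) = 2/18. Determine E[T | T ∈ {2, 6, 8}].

P(T ∈ {2, 6, 8}) = 1/2.
Σ over the event: 2·2/9 + 6·1/6 + 8·1/9 = 7/3.
E[T | T ∈ {2, 6, 8}] = (7/3) / (1/2) = 14/3.

14/3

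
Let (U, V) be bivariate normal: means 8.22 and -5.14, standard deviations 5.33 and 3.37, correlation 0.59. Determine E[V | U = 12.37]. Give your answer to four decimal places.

-3.5919

The regression of V on U has slope ρ·σ_V/σ_U and passes through (μ_U, μ_V).
E[V | U=12.37] = -5.14 + (0.59)·(3.37/5.33)·(12.37 − (8.22)) = -5.14 + (0.37304)·(4.15) = -3.5919.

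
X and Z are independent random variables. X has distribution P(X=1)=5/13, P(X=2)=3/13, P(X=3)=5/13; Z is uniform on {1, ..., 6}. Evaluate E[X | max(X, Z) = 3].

P(max(X, Z) = 3) = 23/78.
Summing X·P(x,y) over outcomes with max(X, Z) = 3 gives 28/39.
E[X | max(X, Z) = 3] = (28/39) / (23/78) = 56/23.

56/23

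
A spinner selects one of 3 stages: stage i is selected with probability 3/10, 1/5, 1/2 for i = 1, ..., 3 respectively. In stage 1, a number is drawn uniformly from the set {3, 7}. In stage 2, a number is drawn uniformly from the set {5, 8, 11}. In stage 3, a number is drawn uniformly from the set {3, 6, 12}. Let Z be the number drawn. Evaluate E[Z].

33/5

E[Z | stage 1] = (3+7)/2 = 5.
E[Z | stage 2] = (5+8+11)/3 = 8.
E[Z | stage 3] = (3+6+12)/3 = 7.
E[Z] = (3/10)·(5) + (1/5)·(8) + (1/2)·(7) = 33/5.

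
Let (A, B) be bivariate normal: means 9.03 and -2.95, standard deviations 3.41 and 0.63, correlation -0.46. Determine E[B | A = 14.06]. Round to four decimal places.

-3.3775

The regression of B on A has slope ρ·σ_B/σ_A and passes through (μ_A, μ_B).
E[B | A=14.06] = -2.95 + (-0.46)·(0.63/3.41)·(14.06 − (9.03)) = -2.95 + (-0.084985)·(5.03) = -3.3775.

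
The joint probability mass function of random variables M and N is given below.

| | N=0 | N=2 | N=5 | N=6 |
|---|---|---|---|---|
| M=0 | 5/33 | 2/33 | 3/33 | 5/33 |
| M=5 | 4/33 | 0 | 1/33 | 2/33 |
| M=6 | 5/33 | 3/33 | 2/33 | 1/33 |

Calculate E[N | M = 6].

P(M = 6) = 1/3.
Σ N·P over the event = 0·(5/33) + 2·(3/33) + 5·(2/33) + 6·(1/33) = 2/3.
E[N | M = 6] = (2/3) / (1/3) = 2.

2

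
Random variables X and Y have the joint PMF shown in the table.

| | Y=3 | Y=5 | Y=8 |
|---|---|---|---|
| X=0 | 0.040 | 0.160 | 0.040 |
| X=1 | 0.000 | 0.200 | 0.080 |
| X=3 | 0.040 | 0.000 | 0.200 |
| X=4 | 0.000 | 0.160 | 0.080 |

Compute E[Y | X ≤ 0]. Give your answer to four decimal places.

5.1667

P(X ≤ 0) = 0.240.
Σ Y·P over the event = 3·(0.040) + 5·(0.160) + 8·(0.040) = 1.240.
E[Y | X ≤ 0] = (1.240) / (0.240) = 5.1667.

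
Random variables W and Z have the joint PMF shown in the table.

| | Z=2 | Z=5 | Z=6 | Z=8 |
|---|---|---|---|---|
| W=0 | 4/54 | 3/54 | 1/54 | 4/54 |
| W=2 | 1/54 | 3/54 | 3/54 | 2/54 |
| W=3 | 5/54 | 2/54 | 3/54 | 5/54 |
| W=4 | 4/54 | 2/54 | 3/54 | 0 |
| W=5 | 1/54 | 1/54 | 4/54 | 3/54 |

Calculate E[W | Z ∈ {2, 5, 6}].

11/4

P(Z ∈ {2, 5, 6}) = 20/27.
Summing W·P(W=x,Z=y) over the conditioning event gives 55/27.
E[W | Z ∈ {2, 5, 6}] = (55/27) / (20/27) = 11/4.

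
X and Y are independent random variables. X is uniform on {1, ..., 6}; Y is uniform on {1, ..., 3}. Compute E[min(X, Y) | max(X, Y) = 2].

Outcomes with max(X, Y) = 2: (1,2), (2,1), (2,2), each with probability 1/18.
E[min(X, Y) | max(X, Y) = 2] = (1 + 1 + 2) / 3 = 4/3.

4/3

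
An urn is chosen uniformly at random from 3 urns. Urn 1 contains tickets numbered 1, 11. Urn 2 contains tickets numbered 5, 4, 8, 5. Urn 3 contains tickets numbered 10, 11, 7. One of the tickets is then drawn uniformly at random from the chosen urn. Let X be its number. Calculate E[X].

125/18

E[X | urn 1] = (1+11)/2 = 6.
E[X | urn 2] = (5+4+8+5)/4 = 11/2.
E[X | urn 3] = (10+11+7)/3 = 28/3.
By the law of total expectation,
E[X] = (1/3)·(6) + (1/3)·(11/2) + (1/3)·(28/3) = 125/18.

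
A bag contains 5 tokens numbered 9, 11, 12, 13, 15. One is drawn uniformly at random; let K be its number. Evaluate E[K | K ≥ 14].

15

P(K ≥ 14) = 1/5.
Σ over the event: 15·1/5 = 3.
E[K | K ≥ 14] = (3) / (1/5) = 15.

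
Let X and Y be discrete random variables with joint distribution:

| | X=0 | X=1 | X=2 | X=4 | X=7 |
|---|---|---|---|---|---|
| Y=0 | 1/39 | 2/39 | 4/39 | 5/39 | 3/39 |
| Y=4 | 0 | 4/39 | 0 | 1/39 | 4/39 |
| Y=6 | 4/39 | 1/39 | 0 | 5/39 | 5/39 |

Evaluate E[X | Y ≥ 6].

P(Y ≥ 6) = 5/13.
Σ X·P over the event = 0·(4/39) + 1·(1/39) + 4·(5/39) + 7·(5/39) = 56/39.
E[X | Y ≥ 6] = (56/39) / (5/13) = 56/15.

56/15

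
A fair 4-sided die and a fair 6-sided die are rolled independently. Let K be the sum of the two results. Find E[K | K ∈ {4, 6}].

P(K ∈ {4, 6}) = 7/24.
Σ over the event: 4·1/8 + 6·1/6 = 3/2.
E[K | K ∈ {4, 6}] = (3/2) / (7/24) = 36/7.

36/7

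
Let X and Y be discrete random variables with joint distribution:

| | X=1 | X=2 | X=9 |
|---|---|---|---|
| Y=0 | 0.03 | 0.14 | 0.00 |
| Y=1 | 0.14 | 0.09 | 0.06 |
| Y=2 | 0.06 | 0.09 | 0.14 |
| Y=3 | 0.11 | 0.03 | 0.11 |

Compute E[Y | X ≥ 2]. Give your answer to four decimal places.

P(X ≥ 2) = 0.66.
Σ Y·P over the event = 0·(0.14) + 1·(0.09) + 2·(0.09) + 3·(0.03) + 1·(0.06) + 2·(0.14) + 3·(0.11) = 1.03.
E[Y | X ≥ 2] = (1.03) / (0.66) = 1.5606.

1.5606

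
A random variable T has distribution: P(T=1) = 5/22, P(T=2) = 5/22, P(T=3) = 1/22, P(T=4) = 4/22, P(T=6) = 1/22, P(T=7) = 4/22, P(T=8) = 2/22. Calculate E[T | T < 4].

18/11

P(T < 4) = 1/2.
Σ over the event: 1·5/22 + 2·5/22 + 3·1/22 = 9/11.
E[T | T < 4] = (9/11) / (1/2) = 18/11.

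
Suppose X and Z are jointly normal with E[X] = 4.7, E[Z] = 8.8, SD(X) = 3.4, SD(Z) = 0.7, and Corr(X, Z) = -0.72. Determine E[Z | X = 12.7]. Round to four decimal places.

For a bivariate normal, E[Z | X=x] = μ_Z + ρ·(σ_Z/σ_X)·(x − μ_X).
E[Z | X=12.7] = 8.8 + (-0.72)·(0.7/3.4)·(12.7 − (4.7)) = 8.8 + (-0.14824)·(8) = 7.6141.

7.6141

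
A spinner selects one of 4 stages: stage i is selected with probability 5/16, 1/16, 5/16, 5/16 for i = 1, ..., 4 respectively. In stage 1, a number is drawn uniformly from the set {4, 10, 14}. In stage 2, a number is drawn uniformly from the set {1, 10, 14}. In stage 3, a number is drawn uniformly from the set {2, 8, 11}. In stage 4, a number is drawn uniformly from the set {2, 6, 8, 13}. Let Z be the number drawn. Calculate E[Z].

505/64

E[Z | stage 1] = (4+10+14)/3 = 28/3.
E[Z | stage 2] = (1+10+14)/3 = 25/3.
E[Z | stage 3] = (2+8+11)/3 = 7.
E[Z | stage 4] = (2+6+8+13)/4 = 29/4.
By the law of total expectation,
E[Z] = (5/16)·(28/3) + (1/16)·(25/3) + (5/16)·(7) + (5/16)·(29/4) = 505/64.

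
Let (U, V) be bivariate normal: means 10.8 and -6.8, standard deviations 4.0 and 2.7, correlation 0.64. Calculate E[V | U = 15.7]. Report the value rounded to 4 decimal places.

The regression of V on U has slope ρ·σ_V/σ_U and passes through (μ_U, μ_V).
E[V | U=15.7] = -6.8 + (0.64)·(2.7/4.0)·(15.7 − (10.8)) = -6.8 + (0.432)·(4.9) = -4.6832.

-4.6832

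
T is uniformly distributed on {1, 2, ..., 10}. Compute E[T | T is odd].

5

Given T is odd, T is equally likely to be any of {1, 3, 5, 7, 9}.
E[T | T is odd] = (1 + 3 + 5 + 7 + 9) / 5 = 5.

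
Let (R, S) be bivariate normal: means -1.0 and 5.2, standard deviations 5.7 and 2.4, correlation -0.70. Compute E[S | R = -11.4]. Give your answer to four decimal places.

8.2653

For a bivariate normal, E[S | R=x] = μ_S + ρ·(σ_S/σ_R)·(x − μ_R).
E[S | R=-11.4] = 5.2 + (-0.70)·(2.4/5.7)·(-11.4 − (-1.0)) = 5.2 + (-0.29474)·(-10.4) = 8.2653.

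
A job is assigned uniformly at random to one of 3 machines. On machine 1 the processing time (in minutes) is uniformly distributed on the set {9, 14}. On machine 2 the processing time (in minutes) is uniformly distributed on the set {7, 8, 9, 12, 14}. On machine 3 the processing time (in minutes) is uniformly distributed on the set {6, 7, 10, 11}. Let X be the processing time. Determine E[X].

10

E[X | machine 1] = (9+14)/2 = 23/2.
E[X | machine 2] = (7+8+9+12+14)/5 = 10.
E[X | machine 3] = (6+7+10+11)/4 = 17/2.
E[X] = (1/3)·(23/2) + (1/3)·(10) + (1/3)·(17/2) = 10.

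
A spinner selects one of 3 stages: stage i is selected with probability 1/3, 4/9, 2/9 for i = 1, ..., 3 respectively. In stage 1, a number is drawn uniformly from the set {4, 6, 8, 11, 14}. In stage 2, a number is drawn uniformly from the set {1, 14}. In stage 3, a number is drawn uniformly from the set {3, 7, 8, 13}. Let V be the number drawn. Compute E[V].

713/90

E[V | stage 1] = (4+6+8+11+14)/5 = 43/5.
E[V | stage 2] = (1+14)/2 = 15/2.
E[V | stage 3] = (3+7+8+13)/4 = 31/4.
By the law of total expectation,
E[V] = (1/3)·(43/5) + (4/9)·(15/2) + (2/9)·(31/4) = 713/90.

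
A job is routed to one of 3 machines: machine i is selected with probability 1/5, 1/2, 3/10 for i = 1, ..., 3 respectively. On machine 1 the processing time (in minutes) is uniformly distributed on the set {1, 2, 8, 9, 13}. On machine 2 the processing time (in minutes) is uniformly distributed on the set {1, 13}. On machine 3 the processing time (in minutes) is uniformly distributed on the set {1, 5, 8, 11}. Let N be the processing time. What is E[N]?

E[N | machine 1] = (1+2+8+9+13)/5 = 33/5.
E[N | machine 2] = (1+13)/2 = 7.
E[N | machine 3] = (1+5+8+11)/4 = 25/4.
E[N] = (1/5)·(33/5) + (1/2)·(7) + (3/10)·(25/4) = 1339/200.

1339/200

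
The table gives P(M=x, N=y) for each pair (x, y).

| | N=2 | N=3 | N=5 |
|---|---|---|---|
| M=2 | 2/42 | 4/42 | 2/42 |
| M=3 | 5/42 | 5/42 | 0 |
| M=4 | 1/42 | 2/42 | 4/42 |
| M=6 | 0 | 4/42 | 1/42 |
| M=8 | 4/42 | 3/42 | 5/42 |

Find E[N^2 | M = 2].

47/4

P(M = 2) = 4/21.
Summing N^2·P(M=x,N=y) over the conditioning event gives 47/21.
E[N^2 | M = 2] = (47/21) / (4/21) = 47/4.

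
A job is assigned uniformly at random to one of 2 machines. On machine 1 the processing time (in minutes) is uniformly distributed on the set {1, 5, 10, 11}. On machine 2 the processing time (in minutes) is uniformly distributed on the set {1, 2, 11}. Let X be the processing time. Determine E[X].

137/24

E[X | machine 1] = (1+5+10+11)/4 = 27/4.
E[X | machine 2] = (1+2+11)/3 = 14/3.
By the law of total expectation,
E[X] = (1/2)·(27/4) + (1/2)·(14/3) = 137/24.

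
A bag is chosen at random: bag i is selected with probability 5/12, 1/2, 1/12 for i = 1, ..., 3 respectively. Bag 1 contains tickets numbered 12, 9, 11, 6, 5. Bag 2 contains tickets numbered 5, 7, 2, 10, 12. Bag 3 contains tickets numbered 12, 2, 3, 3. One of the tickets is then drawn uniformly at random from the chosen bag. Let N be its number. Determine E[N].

E[N | bag 1] = (12+9+11+6+5)/5 = 43/5.
E[N | bag 2] = (5+7+2+10+12)/5 = 36/5.
E[N | bag 3] = (12+2+3+3)/4 = 5.
E[N] = (5/12)·(43/5) + (1/2)·(36/5) + (1/12)·(5) = 38/5.

38/5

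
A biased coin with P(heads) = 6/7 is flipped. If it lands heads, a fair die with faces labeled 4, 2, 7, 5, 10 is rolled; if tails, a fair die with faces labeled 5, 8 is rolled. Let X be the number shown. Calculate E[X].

401/70

E[X | heads] = (4+2+7+5+10)/5 = 28/5.
E[X | tails] = (5+8)/2 = 13/2.
E[X] = (6/7)·(28/5) + (1/7)·(13/2) = 401/70.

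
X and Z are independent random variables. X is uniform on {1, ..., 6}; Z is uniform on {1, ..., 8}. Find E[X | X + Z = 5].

5/2

Outcomes with X + Z = 5: (1,4), (2,3), (3,2), (4,1), each with probability 1/48.
E[X | X + Z = 5] = (1 + 2 + 3 + 4) / 4 = 5/2.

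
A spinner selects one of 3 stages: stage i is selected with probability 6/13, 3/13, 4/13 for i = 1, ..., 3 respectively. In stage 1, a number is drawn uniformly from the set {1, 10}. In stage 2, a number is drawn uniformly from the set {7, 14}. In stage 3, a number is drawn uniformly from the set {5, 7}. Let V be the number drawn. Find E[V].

177/26

E[V | stage 1] = (1+10)/2 = 11/2.
E[V | stage 2] = (7+14)/2 = 21/2.
E[V | stage 3] = (5+7)/2 = 6.
By the law of total expectation,
E[V] = (6/13)·(11/2) + (3/13)·(21/2) + (4/13)·(6) = 177/26.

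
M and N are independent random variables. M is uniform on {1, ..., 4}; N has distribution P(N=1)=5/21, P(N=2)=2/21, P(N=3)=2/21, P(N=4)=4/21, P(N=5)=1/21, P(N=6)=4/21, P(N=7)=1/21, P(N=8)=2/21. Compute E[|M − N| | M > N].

38/21

P(M > N) = 1/4.
Summing |M−N|·P(x,y) over outcomes with M > N gives 19/42.
E[|M − N| | M > N] = (19/42) / (1/4) = 38/21.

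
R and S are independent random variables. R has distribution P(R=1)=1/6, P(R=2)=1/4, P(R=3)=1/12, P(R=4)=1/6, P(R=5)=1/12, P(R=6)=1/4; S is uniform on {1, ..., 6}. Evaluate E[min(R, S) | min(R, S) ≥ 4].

P(min(R, S) ≥ 4) = 1/4.
Summing min(R,S)·P(x,y) over outcomes with min(R, S) ≥ 4 gives 83/72.
E[min(R, S) | min(R, S) ≥ 4] = (83/72) / (1/4) = 83/18.

83/18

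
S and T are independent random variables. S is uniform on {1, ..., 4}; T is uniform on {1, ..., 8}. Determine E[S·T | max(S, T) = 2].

P(max(S, T) = 2) = 3/32.
Summing ST·P(x,y) over outcomes with max(S, T) = 2 gives 1/4.
E[S·T | max(S, T) = 2] = (1/4) / (3/32) = 8/3.

8/3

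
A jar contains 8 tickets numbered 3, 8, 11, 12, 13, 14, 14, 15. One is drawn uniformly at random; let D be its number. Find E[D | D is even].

12

P(D is even) = 1/2.
Σ over the event: 8·1/8 + 12·1/8 + 14·1/4 = 6.
E[D | D is even] = (6) / (1/2) = 12.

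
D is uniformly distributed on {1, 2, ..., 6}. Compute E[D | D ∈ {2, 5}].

P(D ∈ {2, 5}) = 1/3.
Σ over the event: 2·1/6 + 5·1/6 = 7/6.
E[D | D ∈ {2, 5}] = (7/6) / (1/3) = 7/2.

7/2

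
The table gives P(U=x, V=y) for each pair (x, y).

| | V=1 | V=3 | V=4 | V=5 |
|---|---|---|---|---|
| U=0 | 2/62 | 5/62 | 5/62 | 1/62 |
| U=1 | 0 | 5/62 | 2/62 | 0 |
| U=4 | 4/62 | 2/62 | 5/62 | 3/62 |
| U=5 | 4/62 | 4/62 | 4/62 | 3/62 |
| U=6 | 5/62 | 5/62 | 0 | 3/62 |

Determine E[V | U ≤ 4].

55/17

P(U ≤ 4) = 17/31.
Summing V·P(U=x,V=y) over the conditioning event gives 55/31.
E[V | U ≤ 4] = (55/31) / (17/31) = 55/17.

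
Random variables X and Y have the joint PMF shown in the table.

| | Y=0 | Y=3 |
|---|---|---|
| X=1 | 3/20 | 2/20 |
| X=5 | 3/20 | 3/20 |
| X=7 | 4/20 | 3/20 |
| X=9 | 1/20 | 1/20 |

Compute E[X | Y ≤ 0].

P(Y ≤ 0) = 11/20.
Σ X·P over the event = 1·(3/20) + 5·(3/20) + 7·(4/20) + 9·(1/20) = 11/4.
E[X | Y ≤ 0] = (11/4) / (11/20) = 5.

5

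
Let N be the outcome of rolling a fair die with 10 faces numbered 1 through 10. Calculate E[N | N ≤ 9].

5

Given N ≤ 9, N is equally likely to be any of {1, 2, 3, 4, 5, 6, 7, 8, 9}.
E[N | N ≤ 9] = (1 + 2 + 3 + 4 + 5 + 6 + 7 + 8 + 9) / 9 = 5.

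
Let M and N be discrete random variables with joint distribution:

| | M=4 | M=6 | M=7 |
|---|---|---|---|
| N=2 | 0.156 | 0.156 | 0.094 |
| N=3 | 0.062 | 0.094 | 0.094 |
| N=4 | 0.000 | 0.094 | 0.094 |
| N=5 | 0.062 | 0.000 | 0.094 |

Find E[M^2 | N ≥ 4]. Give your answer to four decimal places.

P(N ≥ 4) = 0.344.
Σ M^2·P over the event = 16·(0.062) + 36·(0.094) + 49·(0.094) + 49·(0.094) = 13.588.
E[M^2 | N ≥ 4] = (13.588) / (0.344) = 39.5000.

39.5000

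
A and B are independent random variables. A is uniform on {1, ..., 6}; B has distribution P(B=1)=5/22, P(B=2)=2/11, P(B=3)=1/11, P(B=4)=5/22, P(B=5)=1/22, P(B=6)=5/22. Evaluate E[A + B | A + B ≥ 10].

118/11

P(A + B ≥ 10) = 1/6.
Summing (A+B)·P(x,y) over outcomes with A + B ≥ 10 gives 59/33.
E[A + B | A + B ≥ 10] = (59/33) / (1/6) = 118/11.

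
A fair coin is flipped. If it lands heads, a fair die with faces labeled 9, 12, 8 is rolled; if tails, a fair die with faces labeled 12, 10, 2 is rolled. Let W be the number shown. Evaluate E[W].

53/6

E[W | heads] = (9+12+8)/3 = 29/3.
E[W | tails] = (12+10+2)/3 = 8.
E[W] = (1/2)·(29/3) + (1/2)·(8) = 53/6.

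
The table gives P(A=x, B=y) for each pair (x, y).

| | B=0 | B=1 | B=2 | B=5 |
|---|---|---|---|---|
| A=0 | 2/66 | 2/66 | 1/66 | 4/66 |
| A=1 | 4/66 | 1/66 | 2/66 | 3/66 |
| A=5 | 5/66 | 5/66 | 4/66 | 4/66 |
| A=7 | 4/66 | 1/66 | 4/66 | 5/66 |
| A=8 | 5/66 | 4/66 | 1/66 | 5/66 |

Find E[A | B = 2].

P(B = 2) = 2/11.
Σ A·P over the event = 0·(1/66) + 1·(2/66) + 5·(4/66) + 7·(4/66) + 8·(1/66) = 29/33.
E[A | B = 2] = (29/33) / (2/11) = 29/6.

29/6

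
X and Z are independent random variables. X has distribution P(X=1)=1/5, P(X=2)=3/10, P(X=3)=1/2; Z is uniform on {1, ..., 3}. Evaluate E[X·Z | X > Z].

P(X > Z) = 13/30.
Summing XZ·P(x,y) over outcomes with X > Z gives 17/10.
E[X·Z | X > Z] = (17/10) / (13/30) = 51/13.

51/13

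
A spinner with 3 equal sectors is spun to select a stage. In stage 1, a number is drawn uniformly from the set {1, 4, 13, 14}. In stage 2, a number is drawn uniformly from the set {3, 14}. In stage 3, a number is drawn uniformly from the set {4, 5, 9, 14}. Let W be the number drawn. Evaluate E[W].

E[W | stage 1] = (1+4+13+14)/4 = 8.
E[W | stage 2] = (3+14)/2 = 17/2.
E[W | stage 3] = (4+5+9+14)/4 = 8.
By the law of total expectation,
E[W] = (1/3)·(8) + (1/3)·(17/2) + (1/3)·(8) = 49/6.

49/6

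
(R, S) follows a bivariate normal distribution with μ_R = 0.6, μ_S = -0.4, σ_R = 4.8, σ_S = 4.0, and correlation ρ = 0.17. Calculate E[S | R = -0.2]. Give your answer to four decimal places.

-0.5133

E[S | R=x] = μ_S + ρ(σ_S/σ_R)(x − μ_R) for jointly normal variables.
E[S | R=-0.2] = -0.4 + (0.17)·(4.0/4.8)·(-0.2 − (0.6)) = -0.4 + (0.14167)·(-0.8) = -0.5133.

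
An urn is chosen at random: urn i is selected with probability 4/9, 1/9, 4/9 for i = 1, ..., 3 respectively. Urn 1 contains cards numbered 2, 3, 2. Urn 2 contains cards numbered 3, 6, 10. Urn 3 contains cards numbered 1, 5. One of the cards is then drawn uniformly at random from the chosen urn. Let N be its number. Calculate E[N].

E[N | urn 1] = (2+3+2)/3 = 7/3.
E[N | urn 2] = (3+6+10)/3 = 19/3.
E[N | urn 3] = (1+5)/2 = 3.
E[N] = (4/9)·(7/3) + (1/9)·(19/3) + (4/9)·(3) = 83/27.

83/27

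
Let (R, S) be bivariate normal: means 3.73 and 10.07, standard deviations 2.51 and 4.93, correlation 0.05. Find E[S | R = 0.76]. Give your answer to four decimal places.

9.7783

The regression of S on R has slope ρ·σ_S/σ_R and passes through (μ_R, μ_S).
E[S | R=0.76] = 10.07 + (0.05)·(4.93/2.51)·(0.76 − (3.73)) = 10.07 + (0.098207)·(-2.97) = 9.7783.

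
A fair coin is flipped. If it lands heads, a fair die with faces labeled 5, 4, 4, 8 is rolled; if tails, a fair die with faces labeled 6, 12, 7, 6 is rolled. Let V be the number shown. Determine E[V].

13/2

E[V | heads] = (5+4+4+8)/4 = 21/4.
E[V | tails] = (6+12+7+6)/4 = 31/4.
E[V] = (1/2)·(21/4) + (1/2)·(31/4) = 13/2.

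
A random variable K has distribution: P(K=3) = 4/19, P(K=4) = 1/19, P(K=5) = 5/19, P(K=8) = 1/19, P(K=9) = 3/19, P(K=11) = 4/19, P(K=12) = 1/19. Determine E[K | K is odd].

P(K is odd) = 16/19.
Σ over the event: 3·4/19 + 5·5/19 + 9·3/19 + 11·4/19 = 108/19.
E[K | K is odd] = (108/19) / (16/19) = 27/4.

27/4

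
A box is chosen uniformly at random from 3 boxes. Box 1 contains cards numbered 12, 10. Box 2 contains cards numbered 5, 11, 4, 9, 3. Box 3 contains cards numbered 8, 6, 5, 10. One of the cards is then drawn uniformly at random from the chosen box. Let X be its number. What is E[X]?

E[X | box 1] = (12+10)/2 = 11.
E[X | box 2] = (5+11+4+9+3)/5 = 32/5.
E[X | box 3] = (8+6+5+10)/4 = 29/4.
By the law of total expectation,
E[X] = (1/3)·(11) + (1/3)·(32/5) + (1/3)·(29/4) = 493/60.

493/60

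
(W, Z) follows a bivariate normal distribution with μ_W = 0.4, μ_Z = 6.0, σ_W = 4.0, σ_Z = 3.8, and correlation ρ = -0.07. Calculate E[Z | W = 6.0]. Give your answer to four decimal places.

E[Z | W=x] = μ_Z + ρ(σ_Z/σ_W)(x − μ_W) for jointly normal variables.
E[Z | W=6.0] = 6.0 + (-0.07)·(3.8/4.0)·(6.0 − (0.4)) = 6.0 + (-0.0665)·(5.6) = 5.6276.

5.6276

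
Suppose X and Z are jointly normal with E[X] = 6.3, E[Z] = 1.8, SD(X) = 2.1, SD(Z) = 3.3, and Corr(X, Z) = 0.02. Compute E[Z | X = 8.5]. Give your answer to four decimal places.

1.8691

For a bivariate normal, E[Z | X=x] = μ_Z + ρ·(σ_Z/σ_X)·(x − μ_X).
E[Z | X=8.5] = 1.8 + (0.02)·(3.3/2.1)·(8.5 − (6.3)) = 1.8 + (0.031429)·(2.2) = 1.8691.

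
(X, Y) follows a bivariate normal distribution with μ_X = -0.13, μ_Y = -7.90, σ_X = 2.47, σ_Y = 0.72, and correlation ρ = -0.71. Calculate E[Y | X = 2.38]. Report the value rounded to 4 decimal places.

For a bivariate normal, E[Y | X=x] = μ_Y + ρ·(σ_Y/σ_X)·(x − μ_X).
E[Y | X=2.38] = -7.90 + (-0.71)·(0.72/2.47)·(2.38 − (-0.13)) = -7.90 + (-0.20696)·(2.51) = -8.4195.

-8.4195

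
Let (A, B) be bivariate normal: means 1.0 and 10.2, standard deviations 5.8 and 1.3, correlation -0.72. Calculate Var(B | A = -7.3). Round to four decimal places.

0.8139

For a bivariate normal, Var(B | A=x) = σ_B²(1 − ρ²).
Var(B | A=-7.3) = (1.3)²·(1 − (-0.72)²) = 1.69·0.4816 = 0.8139.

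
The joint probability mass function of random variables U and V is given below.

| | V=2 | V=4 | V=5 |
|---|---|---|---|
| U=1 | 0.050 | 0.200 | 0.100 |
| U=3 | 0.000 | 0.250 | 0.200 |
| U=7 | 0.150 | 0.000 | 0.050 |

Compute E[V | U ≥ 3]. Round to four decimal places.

3.9231

P(U ≥ 3) = 0.650.
Σ V·P over the event = 4·(0.250) + 5·(0.200) + 2·(0.150) + 5·(0.050) = 2.550.
E[V | U ≥ 3] = (2.550) / (0.650) = 3.9231.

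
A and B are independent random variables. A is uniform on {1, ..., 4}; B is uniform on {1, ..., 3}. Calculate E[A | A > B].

10/3

P(A > B) = 1/2.
Summing A·P(x,y) over outcomes with A > B gives 5/3.
E[A | A > B] = (5/3) / (1/2) = 10/3.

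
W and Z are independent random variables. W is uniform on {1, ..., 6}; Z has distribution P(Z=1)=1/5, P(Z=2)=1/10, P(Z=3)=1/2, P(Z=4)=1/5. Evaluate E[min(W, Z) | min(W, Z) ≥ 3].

P(min(W, Z) ≥ 3) = 7/15.
Summing min(W,Z)·P(x,y) over outcomes with min(W, Z) ≥ 3 gives 3/2.
E[min(W, Z) | min(W, Z) ≥ 3] = (3/2) / (7/15) = 45/14.

45/14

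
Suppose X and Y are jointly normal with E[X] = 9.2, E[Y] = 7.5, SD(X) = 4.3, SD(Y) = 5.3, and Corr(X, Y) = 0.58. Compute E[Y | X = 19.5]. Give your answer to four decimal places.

For a bivariate normal, E[Y | X=x] = μ_Y + ρ·(σ_Y/σ_X)·(x − μ_X).
E[Y | X=19.5] = 7.5 + (0.58)·(5.3/4.3)·(19.5 − (9.2)) = 7.5 + (0.71488)·(10.3) = 14.8633.

14.8633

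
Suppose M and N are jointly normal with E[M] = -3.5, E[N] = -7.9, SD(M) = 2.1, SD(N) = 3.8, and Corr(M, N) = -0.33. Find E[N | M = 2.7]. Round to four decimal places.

-11.6023

For a bivariate normal, E[N | M=x] = μ_N + ρ·(σ_N/σ_M)·(x − μ_M).
E[N | M=2.7] = -7.9 + (-0.33)·(3.8/2.1)·(2.7 − (-3.5)) = -7.9 + (-0.59714)·(6.2) = -11.6023.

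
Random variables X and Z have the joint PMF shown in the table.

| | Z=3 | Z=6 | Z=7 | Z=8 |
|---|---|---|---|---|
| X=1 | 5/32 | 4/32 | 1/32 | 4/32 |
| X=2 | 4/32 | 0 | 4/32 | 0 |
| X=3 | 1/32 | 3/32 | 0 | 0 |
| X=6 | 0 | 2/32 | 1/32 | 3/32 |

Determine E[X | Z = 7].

P(Z = 7) = 3/16.
Summing X·P(X=x,Z=y) over the conditioning event gives 15/32.
E[X | Z = 7] = (15/32) / (3/16) = 5/2.

5/2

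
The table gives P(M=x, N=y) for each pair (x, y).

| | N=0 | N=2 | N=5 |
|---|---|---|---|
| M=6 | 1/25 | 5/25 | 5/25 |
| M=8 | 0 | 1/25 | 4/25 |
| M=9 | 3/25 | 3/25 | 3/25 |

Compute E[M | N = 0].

33/4

P(N = 0) = 4/25.
Σ M·P over the event = 6·(1/25) + 9·(3/25) = 33/25.
E[M | N = 0] = (33/25) / (4/25) = 33/4.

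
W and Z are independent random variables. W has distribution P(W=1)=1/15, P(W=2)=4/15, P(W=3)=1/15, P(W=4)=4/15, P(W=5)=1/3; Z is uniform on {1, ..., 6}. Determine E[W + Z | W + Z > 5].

271/34

P(W + Z > 5) = 34/45.
Summing (W+Z)·P(x,y) over outcomes with W + Z > 5 gives 271/45.
E[W + Z | W + Z > 5] = (271/45) / (34/45) = 271/34.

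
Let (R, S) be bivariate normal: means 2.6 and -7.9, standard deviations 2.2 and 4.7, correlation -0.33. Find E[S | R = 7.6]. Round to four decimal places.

-11.4250

The regression of S on R has slope ρ·σ_S/σ_R and passes through (μ_R, μ_S).
E[S | R=7.6] = -7.9 + (-0.33)·(4.7/2.2)·(7.6 − (2.6)) = -7.9 + (-0.705)·(5) = -11.4250.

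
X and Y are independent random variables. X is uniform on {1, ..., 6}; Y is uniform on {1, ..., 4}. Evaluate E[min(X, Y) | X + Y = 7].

Outcomes with X + Y = 7: (3,4), (4,3), (5,2), (6,1), each with probability 1/24.
E[min(X, Y) | X + Y = 7] = (3 + 3 + 2 + 1) / 4 = 9/4.

9/4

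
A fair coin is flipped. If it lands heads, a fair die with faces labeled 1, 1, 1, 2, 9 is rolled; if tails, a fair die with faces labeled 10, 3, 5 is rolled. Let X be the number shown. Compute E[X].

22/5

E[X | heads] = (1+1+1+2+9)/5 = 14/5.
E[X | tails] = (10+3+5)/3 = 6.
By the law of total expectation,
E[X] = (1/2)·(14/5) + (1/2)·(6) = 22/5.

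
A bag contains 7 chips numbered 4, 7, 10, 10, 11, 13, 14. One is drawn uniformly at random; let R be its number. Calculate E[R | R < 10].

11/2

P(R < 10) = 2/7.
Σ over the event: 4·1/7 + 7·1/7 = 11/7.
E[R | R < 10] = (11/7) / (2/7) = 11/2.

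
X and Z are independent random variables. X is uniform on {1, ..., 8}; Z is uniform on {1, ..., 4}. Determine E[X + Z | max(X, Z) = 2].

10/3

Outcomes with max(X, Z) = 2: (1,2), (2,1), (2,2), each with probability 1/32.
E[X + Z | max(X, Z) = 2] = (3 + 3 + 4) / 3 = 10/3.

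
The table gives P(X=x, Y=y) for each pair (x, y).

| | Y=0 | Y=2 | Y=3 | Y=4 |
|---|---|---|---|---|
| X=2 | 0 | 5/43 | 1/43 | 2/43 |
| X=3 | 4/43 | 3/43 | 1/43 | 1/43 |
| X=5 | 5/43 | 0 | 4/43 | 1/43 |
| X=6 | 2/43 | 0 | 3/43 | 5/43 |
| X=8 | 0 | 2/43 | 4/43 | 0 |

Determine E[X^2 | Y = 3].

477/13

P(Y = 3) = 13/43.
Σ X^2·P over the event = 4·(1/43) + 9·(1/43) + 25·(4/43) + 36·(3/43) + 64·(4/43) = 477/43.
E[X^2 | Y = 3] = (477/43) / (13/43) = 477/13.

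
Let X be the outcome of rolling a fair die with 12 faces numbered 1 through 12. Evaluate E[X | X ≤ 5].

3

Given X ≤ 5, X is equally likely to be any of {1, 2, 3, 4, 5}.
E[X | X ≤ 5] = (1 + 2 + 3 + 4 + 5) / 5 = 3.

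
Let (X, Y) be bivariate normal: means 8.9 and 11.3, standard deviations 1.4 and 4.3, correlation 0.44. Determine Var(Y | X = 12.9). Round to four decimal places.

The conditional variance in a bivariate normal is σ_Y²(1 − ρ²), independent of x.
Var(Y | X=12.9) = (4.3)²·(1 − (0.44)²) = 18.49·0.8064 = 14.9103.

14.9103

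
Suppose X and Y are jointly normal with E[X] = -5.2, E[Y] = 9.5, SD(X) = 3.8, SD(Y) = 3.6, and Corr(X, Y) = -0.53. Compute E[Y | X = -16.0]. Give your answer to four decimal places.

The regression of Y on X has slope ρ·σ_Y/σ_X and passes through (μ_X, μ_Y).
E[Y | X=-16.0] = 9.5 + (-0.53)·(3.6/3.8)·(-16.0 − (-5.2)) = 9.5 + (-0.502105)·(-10.8) = 14.9227.

14.9227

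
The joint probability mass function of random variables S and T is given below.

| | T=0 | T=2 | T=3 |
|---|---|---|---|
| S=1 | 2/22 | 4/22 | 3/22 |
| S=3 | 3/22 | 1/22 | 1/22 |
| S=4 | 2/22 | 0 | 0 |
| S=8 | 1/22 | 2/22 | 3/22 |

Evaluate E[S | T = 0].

27/8

P(T = 0) = 4/11.
Σ S·P over the event = 1·(2/22) + 3·(3/22) + 4·(2/22) + 8·(1/22) = 27/22.
E[S | T = 0] = (27/22) / (4/11) = 27/8.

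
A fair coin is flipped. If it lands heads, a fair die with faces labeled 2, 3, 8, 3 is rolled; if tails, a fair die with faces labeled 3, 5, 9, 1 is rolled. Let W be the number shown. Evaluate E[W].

E[W | heads] = (2+3+8+3)/4 = 4.
E[W | tails] = (3+5+9+1)/4 = 9/2.
By the law of total expectation,
E[W] = (1/2)·(4) + (1/2)·(9/2) = 17/4.

17/4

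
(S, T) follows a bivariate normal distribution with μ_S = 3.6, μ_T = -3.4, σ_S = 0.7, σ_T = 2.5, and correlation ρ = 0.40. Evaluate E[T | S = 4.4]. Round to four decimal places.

-2.2571

For a bivariate normal, E[T | S=x] = μ_T + ρ·(σ_T/σ_S)·(x − μ_S).
E[T | S=4.4] = -3.4 + (0.40)·(2.5/0.7)·(4.4 − (3.6)) = -3.4 + (1.4286)·(0.8) = -2.2571.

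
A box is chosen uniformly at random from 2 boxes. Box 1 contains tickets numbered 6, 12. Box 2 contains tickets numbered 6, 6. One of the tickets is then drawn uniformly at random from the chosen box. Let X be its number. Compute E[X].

E[X | box 1] = (6+12)/2 = 9.
E[X | box 2] = (6+6)/2 = 6.
E[X] = (1/2)·(9) + (1/2)·(6) = 15/2.

15/2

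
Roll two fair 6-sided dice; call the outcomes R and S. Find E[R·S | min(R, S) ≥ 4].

25

Outcomes with min(R, S) ≥ 4: (4,4), (4,5), (4,6), (5,4), (5,5), (5,6), (6,4), (6,5), (6,6), each with probability 1/36.
E[R·S | min(R, S) ≥ 4] = (16 + 20 + 24 + 20 + 25 + 30 + 24 + 30 + 36) / 9 = 25.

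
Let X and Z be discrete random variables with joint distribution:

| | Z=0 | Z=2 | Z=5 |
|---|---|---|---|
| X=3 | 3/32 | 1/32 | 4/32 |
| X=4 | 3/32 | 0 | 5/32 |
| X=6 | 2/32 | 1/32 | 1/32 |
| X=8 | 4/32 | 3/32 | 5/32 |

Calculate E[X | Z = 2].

33/5

P(Z = 2) = 5/32.
Summing X·P(X=x,Z=y) over the conditioning event gives 33/32.
E[X | Z = 2] = (33/32) / (5/32) = 33/5.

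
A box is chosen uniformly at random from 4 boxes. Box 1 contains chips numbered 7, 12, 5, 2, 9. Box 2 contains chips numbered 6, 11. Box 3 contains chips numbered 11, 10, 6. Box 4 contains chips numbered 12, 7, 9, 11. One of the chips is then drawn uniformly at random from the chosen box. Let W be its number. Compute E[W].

E[W | box 1] = (7+12+5+2+9)/5 = 7.
E[W | box 2] = (6+11)/2 = 17/2.
E[W | box 3] = (11+10+6)/3 = 9.
E[W | box 4] = (12+7+9+11)/4 = 39/4.
E[W] = (1/4)·(7) + (1/4)·(17/2) + (1/4)·(9) + (1/4)·(39/4) = 137/16.

137/16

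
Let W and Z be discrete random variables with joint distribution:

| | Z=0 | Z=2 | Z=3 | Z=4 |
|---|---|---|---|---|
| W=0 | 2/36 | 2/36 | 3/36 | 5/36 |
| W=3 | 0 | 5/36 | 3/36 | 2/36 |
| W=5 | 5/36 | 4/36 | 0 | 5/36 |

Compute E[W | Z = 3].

P(Z = 3) = 1/6.
Σ W·P over the event = 0·(3/36) + 3·(3/36) = 1/4.
E[W | Z = 3] = (1/4) / (1/6) = 3/2.

3/2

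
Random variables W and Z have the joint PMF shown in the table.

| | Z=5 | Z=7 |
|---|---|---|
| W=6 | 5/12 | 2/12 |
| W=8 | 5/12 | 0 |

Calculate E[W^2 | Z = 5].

50

P(Z = 5) = 5/6.
Σ W^2·P over the event = 36·(5/12) + 64·(5/12) = 125/3.
E[W^2 | Z = 5] = (125/3) / (5/6) = 50.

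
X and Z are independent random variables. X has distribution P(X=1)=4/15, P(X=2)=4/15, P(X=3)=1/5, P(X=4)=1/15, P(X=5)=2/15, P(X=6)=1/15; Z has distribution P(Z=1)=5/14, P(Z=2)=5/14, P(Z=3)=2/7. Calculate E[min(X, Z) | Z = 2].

26/15

P(Z = 2) = 5/14.
Summing min(X,Z)·P(x,y) over outcomes with Z = 2 gives 13/21.
E[min(X, Z) | Z = 2] = (13/21) / (5/14) = 26/15.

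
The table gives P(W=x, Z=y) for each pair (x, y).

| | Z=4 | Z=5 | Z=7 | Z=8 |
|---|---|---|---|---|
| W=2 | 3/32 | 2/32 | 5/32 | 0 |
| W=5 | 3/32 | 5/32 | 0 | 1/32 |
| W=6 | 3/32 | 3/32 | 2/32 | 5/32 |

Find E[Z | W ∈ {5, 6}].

P(W ∈ {5, 6}) = 11/16.
Σ Z·P over the event = 4·(3/32) + 5·(5/32) + 8·(1/32) + 4·(3/32) + 5·(3/32) + 7·(2/32) + 8·(5/32) = 63/16.
E[Z | W ∈ {5, 6}] = (63/16) / (11/16) = 63/11.

63/11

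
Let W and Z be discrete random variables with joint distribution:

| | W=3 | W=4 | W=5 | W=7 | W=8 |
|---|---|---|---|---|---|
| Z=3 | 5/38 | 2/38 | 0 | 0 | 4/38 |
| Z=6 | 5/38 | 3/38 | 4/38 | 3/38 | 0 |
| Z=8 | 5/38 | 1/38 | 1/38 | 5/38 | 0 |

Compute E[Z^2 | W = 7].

P(W = 7) = 4/19.
Σ Z^2·P over the event = 36·(3/38) + 64·(5/38) = 214/19.
E[Z^2 | W = 7] = (214/19) / (4/19) = 107/2.

107/2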